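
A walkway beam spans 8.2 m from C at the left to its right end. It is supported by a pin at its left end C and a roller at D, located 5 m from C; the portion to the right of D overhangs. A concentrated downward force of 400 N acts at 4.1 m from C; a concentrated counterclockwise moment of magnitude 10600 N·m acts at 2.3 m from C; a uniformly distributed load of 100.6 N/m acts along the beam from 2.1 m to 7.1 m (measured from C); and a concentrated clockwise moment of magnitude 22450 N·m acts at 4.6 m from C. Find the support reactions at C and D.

C_x = 0, C_y = -2258 N, D_y = 3161 N

Resultant of the distributed load: 100.6 × 5 = 503 N at 4.6 m from C.
Moments about C: D_y·5 − 400·4.1 + 10600 − (100.6·5)·4.6 − 22450 = 0 → D_y = 15803.8/5 = 3160.76 ≈ 3161 N.
ΣF_y = 0: C_y + 3160.76 − 400 − 100.6·5 = 0 → C_y = -2258 N.
ΣF_x = 0: no horizontal applied forces, so C_x = 0.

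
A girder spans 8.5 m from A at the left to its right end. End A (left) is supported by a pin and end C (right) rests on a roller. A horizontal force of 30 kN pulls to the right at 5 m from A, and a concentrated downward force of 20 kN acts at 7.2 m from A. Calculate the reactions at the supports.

Moments about A: C_y·8.5 − 20·7.2 = 0 → C_y = 144/8.5 = 16.9412 ≈ 16.94 kN.
ΣF_y = 0: A_y + 16.9412 − 20 = 0 → A_y = 3.059 kN.
ΣF_x = 0: A_x + 30 = 0 → A_x = -30.00 kN.

A_x = -30.00 kN, A_y = 3.059 kN, C_y = 16.94 kN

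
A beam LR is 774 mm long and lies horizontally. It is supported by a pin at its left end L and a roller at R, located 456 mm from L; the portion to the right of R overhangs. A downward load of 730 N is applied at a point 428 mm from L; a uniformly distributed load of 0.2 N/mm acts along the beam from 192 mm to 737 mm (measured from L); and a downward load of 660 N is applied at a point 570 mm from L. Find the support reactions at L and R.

Resultant of the distributed load: 0.2 × 545 = 109 N at 464.5 mm from L.
Moments about L: R_y·456 − 730·428 − (0.2·545)·464.5 − 660·570 = 0 → R_y = 739270.5/456 = 1621.21 ≈ 1621 N.
ΣF_y = 0: L_y + 1621.21 − 730 − 0.2·545 − 660 = 0 → L_y = -122.2 N.
ΣF_x = 0: no horizontal applied forces, so L_x = 0.

L_x = 0, L_y = -122.2 N, R_y = 1621 N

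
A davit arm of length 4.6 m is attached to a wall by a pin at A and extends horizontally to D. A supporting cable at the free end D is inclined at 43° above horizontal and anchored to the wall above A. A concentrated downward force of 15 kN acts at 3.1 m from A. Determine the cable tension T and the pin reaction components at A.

T = 14.82 kN, A_x = 10.84 kN, A_y = 4.891 kN

ΣM about A: T·sin43°·4.6 − 15·3.1 = 0 → T = 46.5/(4.6·0.681998) = 14.8222 ≈ 14.82 kN.
ΣF_x = 0: A_x − T·cos43° = 0 → A_x = 14.8222 × 0.731354 = 10.84 kN.
ΣF_y = 0: A_y + T·sin43° − 15 = 0 → A_y = 15 − 14.8222 × 0.681998 = 4.891 kN.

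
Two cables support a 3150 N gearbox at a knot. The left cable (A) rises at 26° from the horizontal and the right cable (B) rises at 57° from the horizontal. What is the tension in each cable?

ΣF_x = 0: −T_A·cos26° + T_B·cos57° = 0 → T_B = 1.65026·T_A.
ΣF_y = 0: T_A·sin26° + T_B·sin57° = 3150.
Substitute: T_A·(0.438371 + 1.65026·0.838671) = 3150 → T_A = 1728.49 ≈ 1728 N.
Then T_B = 1.65026 × 1728.49 = 2852 N.

T_A = 1728 N, T_B = 2852 N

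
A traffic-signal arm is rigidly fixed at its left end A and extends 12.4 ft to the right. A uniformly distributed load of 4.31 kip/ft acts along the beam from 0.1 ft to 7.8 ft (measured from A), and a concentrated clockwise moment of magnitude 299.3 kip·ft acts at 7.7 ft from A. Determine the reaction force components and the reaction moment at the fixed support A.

Resultant of the distributed load: 4.31 × 7.7 = 33.187 kip at 3.95 ft from A.
ΣF_x = 0: A_x = 0.
ΣF_y = 0: A_y − 4.31·7.7 = 0 → A_y = 33.19 kip.
ΣM about A: M_A − (4.31·7.7)·3.95 − 299.3 = 0 → M_A = 430.4 kip·ft.

A_x = 0, A_y = 33.19 kip, M_A = 430.4 kip·ft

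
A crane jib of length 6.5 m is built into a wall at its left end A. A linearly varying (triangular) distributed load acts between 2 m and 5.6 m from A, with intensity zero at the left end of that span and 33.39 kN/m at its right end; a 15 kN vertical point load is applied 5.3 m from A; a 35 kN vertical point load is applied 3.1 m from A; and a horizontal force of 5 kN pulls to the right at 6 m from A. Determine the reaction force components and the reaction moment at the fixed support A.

A_x = -5.000 kN, A_y = 110.1 kN, M_A = 452.4 kN·m

Resultant of the triangular load: ½ × 33.39 × 3.6 = 60.102 kN, acting at 4.4 m from A (one-third of the span from the peak).
ΣF_x = 0: A_x + 5 = 0 → A_x = -5.000 kN.
ΣF_y = 0: A_y − ½·33.39·3.6 − 15 − 35 = 0 → A_y = 110.1 kN.
ΣM about A: M_A − (½·33.39·3.6)·4.4 − 15·5.3 − 35·3.1 = 0 → M_A = 452.4 kN·m.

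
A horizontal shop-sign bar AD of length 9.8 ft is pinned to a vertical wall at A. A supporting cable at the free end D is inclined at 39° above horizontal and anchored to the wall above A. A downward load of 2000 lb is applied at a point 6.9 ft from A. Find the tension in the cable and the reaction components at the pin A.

ΣM about A: T·sin39°·9.8 − 2000·6.9 = 0 → T = 13800/(9.8·0.62932) = 2237.59 ≈ 2238 lb.
ΣF_x = 0: A_x − T·cos39° = 0 → A_x = 2237.59 × 0.777146 = 1739 lb.
ΣF_y = 0: A_y + T·sin39° − 2000 = 0 → A_y = 2000 − 2237.59 × 0.62932 = 591.8 lb.

T = 2238 lb, A_x = 1739 lb, A_y = 591.8 lb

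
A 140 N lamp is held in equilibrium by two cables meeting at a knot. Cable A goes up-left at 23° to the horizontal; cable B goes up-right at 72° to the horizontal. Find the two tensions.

ΣF_x = 0: −T_A·cos23° + T_B·cos72° = 0 → T_B = 2.97882·T_A.
ΣF_y = 0: T_A·sin23° + T_B·sin72° = 140.
Substitute: T_A·(0.390731 + 2.97882·0.951057) = 140 → T_A = 43.4276 ≈ 43.43 N.
Then T_B = 2.97882 × 43.4276 = 129.4 N.

T_A = 43.43 N, T_B = 129.4 N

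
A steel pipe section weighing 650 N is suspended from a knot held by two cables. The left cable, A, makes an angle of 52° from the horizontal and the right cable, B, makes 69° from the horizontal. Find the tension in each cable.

T_A = 271.8 N, T_B = 466.9 N

ΣF_x = 0: −T_A·cos52° + T_B·cos69° = 0 → T_B = 1.71796·T_A.
ΣF_y = 0: T_A·sin52° + T_B·sin69° = 650.
Substitute: T_A·(0.788011 + 1.71796·0.93358) = 650 → T_A = 271.755 ≈ 271.8 N.
Then T_B = 1.71796 × 271.755 = 466.9 N.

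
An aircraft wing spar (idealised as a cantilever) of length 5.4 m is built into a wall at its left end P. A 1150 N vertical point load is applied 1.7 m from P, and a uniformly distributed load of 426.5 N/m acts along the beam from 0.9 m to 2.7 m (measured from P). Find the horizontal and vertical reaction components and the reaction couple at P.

P_x = 0, P_y = 1918 N, M_P = 3337 N·m

Resultant of the distributed load: 426.5 × 1.8 = 767.7 N at 1.8 m from P.
ΣF_x = 0: P_x = 0.
ΣF_y = 0: P_y − 1150 − 426.5·1.8 = 0 → P_y = 1918 N.
ΣM about P: M_P − 1150·1.7 − (426.5·1.8)·1.8 = 0 → M_P = 3337 N·m.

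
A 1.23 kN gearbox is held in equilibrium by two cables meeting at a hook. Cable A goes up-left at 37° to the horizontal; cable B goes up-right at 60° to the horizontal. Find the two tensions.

ΣF_x = 0: −T_A·cos37° + T_B·cos60° = 0 → T_B = 1.59727·T_A.
ΣF_y = 0: T_A·sin37° + T_B·sin60° = 1.23.
Substitute: T_A·(0.601815 + 1.59727·0.866025) = 1.23 → T_A = 0.619619 ≈ 0.6196 kN.
Then T_B = 1.59727 × 0.619619 = 0.9897 kN.

T_A = 0.6196 kN, T_B = 0.9897 kN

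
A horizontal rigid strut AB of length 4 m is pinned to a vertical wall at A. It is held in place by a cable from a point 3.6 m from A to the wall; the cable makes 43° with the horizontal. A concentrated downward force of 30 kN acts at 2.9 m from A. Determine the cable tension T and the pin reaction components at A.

ΣM about A: T·sin43°·3.6 − 30·2.9 = 0 → T = 87/(3.6·0.681998) = 35.4351 ≈ 35.44 kN.
ΣF_x = 0: A_x − T·cos43° = 0 → A_x = 35.4351 × 0.731354 = 25.92 kN.
ΣF_y = 0: A_y + T·sin43° − 30 = 0 → A_y = 30 − 35.4351 × 0.681998 = 5.833 kN.

T = 35.44 kN, A_x = 25.92 kN, A_y = 5.833 kN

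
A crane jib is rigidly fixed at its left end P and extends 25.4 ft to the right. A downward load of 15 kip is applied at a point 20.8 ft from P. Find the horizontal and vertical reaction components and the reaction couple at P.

ΣF_x = 0: P_x = 0.
ΣF_y = 0: P_y − 15 = 0 → P_y = 15.00 kip.
ΣM about P: M_P − 15·20.8 = 0 → M_P = 312.0 kip·ft.

P_x = 0, P_y = 15.00 kip, M_P = 312.0 kip·ft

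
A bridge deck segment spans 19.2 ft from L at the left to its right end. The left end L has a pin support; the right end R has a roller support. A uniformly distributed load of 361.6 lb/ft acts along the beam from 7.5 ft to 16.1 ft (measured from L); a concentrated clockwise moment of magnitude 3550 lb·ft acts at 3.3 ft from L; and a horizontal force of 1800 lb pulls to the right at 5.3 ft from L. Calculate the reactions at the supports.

Resultant of the distributed load: 361.6 × 8.6 = 3109.76 lb at 11.8 ft from L.
Taking moments about L: R_y·19.2 − (361.6·8.6)·11.8 − 3550 = 0 → R_y = 40245.168/19.2 = 2096.1 ≈ 2096 lb.
ΣF_y = 0: L_y + 2096.1 − 361.6·8.6 = 0 → L_y = 1014 lb.
ΣF_x = 0: L_x + 1800 = 0 → L_x = -1800 lb.

L_x = -1800 lb, L_y = 1014 lb, R_y = 2096 lb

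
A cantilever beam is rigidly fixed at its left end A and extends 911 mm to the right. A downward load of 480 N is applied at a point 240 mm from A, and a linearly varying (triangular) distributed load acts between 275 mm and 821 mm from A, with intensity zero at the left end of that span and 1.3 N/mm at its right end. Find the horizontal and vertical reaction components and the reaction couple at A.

A_x = 0, A_y = 834.9 N, M_A = 342000 N·mm

Resultant of the triangular load: ½ × 1.3 × 546 = 354.9 N, acting at 639 mm from A (one-third of the span from the peak).
ΣF_x = 0: A_x = 0.
ΣF_y = 0: A_y − 480 − ½·1.3·546 = 0 → A_y = 834.9 N.
ΣM about A: M_A − 480·240 − (½·1.3·546)·639 = 0 → M_A = 342000 N·mm.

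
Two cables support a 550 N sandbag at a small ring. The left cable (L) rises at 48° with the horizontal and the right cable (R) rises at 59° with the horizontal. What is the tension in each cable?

ΣF_x = 0: −T_L·cos48° + T_R·cos59° = 0 → T_R = 1.29919·T_L.
ΣF_y = 0: T_L·sin48° + T_R·sin59° = 550.
Substitute: T_L·(0.743145 + 1.29919·0.857167) = 550 → T_L = 296.214 ≈ 296.2 N.
Then T_R = 1.29919 × 296.214 = 384.8 N.

T_L = 296.2 N, T_R = 384.8 N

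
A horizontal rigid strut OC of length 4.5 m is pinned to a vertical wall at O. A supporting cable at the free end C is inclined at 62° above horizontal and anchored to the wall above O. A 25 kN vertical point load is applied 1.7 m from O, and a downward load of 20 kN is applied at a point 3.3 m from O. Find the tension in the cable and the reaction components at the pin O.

ΣM about O: T·sin62°·4.5 − 25·1.7 − 20·3.3 = 0 → T = 108.5/(4.5·0.882948) = 27.3075 ≈ 27.31 kN.
ΣF_x = 0: O_x − T·cos62° = 0 → O_x = 27.3075 × 0.469472 = 12.82 kN.
ΣF_y = 0: O_y + T·sin62° − 25 − 20 = 0 → O_y = 45 − 27.3075 × 0.882948 = 20.89 kN.

T = 27.31 kN, O_x = 12.82 kN, O_y = 20.89 kN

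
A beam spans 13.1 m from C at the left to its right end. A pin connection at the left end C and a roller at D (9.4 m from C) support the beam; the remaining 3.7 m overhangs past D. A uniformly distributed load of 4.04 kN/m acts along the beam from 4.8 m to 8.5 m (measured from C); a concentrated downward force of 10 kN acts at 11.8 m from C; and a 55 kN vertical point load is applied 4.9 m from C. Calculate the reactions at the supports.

C_x = 0, C_y = 28.15 kN, D_y = 51.80 kN

Resultant of the distributed load: 4.04 × 3.7 = 14.948 kN at 6.65 m from C.
Moments about C: D_y·9.4 − (4.04·3.7)·6.65 − 10·11.8 − 55·4.9 = 0 → D_y = 486.9042/9.4 = 51.7983 ≈ 51.80 kN.
ΣF_y = 0: C_y + 51.7983 − 4.04·3.7 − 10 − 55 = 0 → C_y = 28.15 kN.
ΣF_x = 0: no horizontal applied forces, so C_x = 0.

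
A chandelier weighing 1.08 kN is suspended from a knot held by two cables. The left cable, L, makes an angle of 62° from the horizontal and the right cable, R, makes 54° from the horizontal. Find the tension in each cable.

T_L = 0.7063 kN, T_R = 0.5641 kN

ΣF_x = 0: −T_L·cos62° + T_R·cos54° = 0 → T_R = 0.798713·T_L.
ΣF_y = 0: T_L·sin62° + T_R·sin54° = 1.08.
Substitute: T_L·(0.882948 + 0.798713·0.809017) = 1.08 → T_L = 0.706288 ≈ 0.7063 kN.
Then T_R = 0.798713 × 0.706288 = 0.5641 kN.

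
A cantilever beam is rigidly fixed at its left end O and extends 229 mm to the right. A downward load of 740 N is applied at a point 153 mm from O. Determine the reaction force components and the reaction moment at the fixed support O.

O_x = 0, O_y = 740.0 N, M_O = 113200 N·mm

ΣF_x = 0: O_x = 0.
ΣF_y = 0: O_y − 740 = 0 → O_y = 740.0 N.
ΣM about O: M_O − 740·153 = 0 → M_O = 113200 N·mm.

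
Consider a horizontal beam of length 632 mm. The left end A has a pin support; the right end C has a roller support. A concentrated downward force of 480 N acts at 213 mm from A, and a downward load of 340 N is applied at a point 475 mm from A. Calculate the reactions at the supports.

Moments about A: C_y·632 − 480·213 − 340·475 = 0 → C_y = 263740/632 = 417.31 ≈ 417.3 N.
ΣF_y = 0: A_y + 417.31 − 480 − 340 = 0 → A_y = 402.7 N.
ΣF_x = 0: no horizontal applied forces, so A_x = 0.

A_x = 0, A_y = 402.7 N, C_y = 417.3 N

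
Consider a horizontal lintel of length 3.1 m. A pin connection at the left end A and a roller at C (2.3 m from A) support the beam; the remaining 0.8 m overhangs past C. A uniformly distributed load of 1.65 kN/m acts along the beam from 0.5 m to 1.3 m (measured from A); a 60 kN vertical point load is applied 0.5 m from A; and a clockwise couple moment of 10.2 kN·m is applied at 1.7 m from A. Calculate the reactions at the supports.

A_x = 0, A_y = 43.33 kN, C_y = 17.99 kN

Resultant of the distributed load: 1.65 × 0.8 = 1.32 kN at 0.9 m from A.
ΣM about A: C_y·2.3 − (1.65·0.8)·0.9 − 60·0.5 − 10.2 = 0 → C_y = 41.388/2.3 = 17.9948 ≈ 17.99 kN.
ΣF_y = 0: A_y + 17.9948 − 1.65·0.8 − 60 = 0 → A_y = 43.33 kN.
ΣF_x = 0: no horizontal applied forces, so A_x = 0.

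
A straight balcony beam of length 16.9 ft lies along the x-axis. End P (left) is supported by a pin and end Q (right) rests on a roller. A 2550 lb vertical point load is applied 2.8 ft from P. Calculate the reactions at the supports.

P_x = 0, P_y = 2128 lb, Q_y = 422.5 lb

Moments about P: Q_y·16.9 − 2550·2.8 = 0 → Q_y = 7140/16.9 = 422.485 ≈ 422.5 lb.
ΣF_y = 0: P_y + 422.485 − 2550 = 0 → P_y = 2128 lb.
ΣF_x = 0: no horizontal applied forces, so P_x = 0.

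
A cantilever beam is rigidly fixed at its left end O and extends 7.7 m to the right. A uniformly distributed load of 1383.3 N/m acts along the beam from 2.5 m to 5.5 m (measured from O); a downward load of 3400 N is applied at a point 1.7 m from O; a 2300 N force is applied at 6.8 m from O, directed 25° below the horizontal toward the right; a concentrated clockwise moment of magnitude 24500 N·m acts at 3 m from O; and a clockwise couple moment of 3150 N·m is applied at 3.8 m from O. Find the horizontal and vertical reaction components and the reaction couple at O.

O_x = -2085 N, O_y = 8522 N, M_O = 56640 N·m

Resultant of the distributed load: 1383.3 × 3 = 4149.9 N at 4 m from O.
ΣF_x = 0: O_x + 2300·cos25° = 0 → O_x = -2085 N.
ΣF_y = 0: O_y − 1383.3·3 − 3400 − 2300·sin25° = 0 → O_y = 8522 N.
ΣM about O: M_O − (1383.3·3)·4 − 3400·1.7 − 2300·sin25°·6.8 − 24500 − 3150 = 0 → M_O = 56640 N·m.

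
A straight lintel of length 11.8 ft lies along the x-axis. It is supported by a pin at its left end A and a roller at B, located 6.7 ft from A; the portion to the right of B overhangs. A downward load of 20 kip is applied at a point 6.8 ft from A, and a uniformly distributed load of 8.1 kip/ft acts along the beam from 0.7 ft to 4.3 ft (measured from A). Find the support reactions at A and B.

Resultant of the distributed load: 8.1 × 3.6 = 29.16 kip at 2.5 ft from A.
Moments about A: B_y·6.7 − 20·6.8 − (8.1·3.6)·2.5 = 0 → B_y = 208.9/6.7 = 31.1791 ≈ 31.18 kip.
ΣF_y = 0: A_y + 31.1791 − 20 − 8.1·3.6 = 0 → A_y = 17.98 kip.
ΣF_x = 0: no horizontal applied forces, so A_x = 0.

A_x = 0, A_y = 17.98 kip, B_y = 31.18 kip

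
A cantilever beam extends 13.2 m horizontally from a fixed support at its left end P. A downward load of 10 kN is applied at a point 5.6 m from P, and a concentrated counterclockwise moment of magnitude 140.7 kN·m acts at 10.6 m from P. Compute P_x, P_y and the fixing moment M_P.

ΣF_x = 0: P_x = 0.
ΣF_y = 0: P_y − 10 = 0 → P_y = 10.00 kN.
ΣM about P: M_P − 10·5.6 + 140.7 = 0 → M_P = -84.70 kN·m.

P_x = 0, P_y = 10.00 kN, M_P = -84.70 kN·m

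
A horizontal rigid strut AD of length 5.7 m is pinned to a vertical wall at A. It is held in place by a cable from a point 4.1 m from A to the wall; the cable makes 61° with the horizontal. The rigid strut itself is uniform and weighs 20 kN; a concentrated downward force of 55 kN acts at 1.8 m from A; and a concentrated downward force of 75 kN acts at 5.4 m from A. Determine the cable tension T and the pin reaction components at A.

ΣM about A: T·sin61°·4.1 − 20·2.85 − 55·1.8 − 75·5.4 = 0 → T = 561/(4.1·0.87462) = 156.444 ≈ 156.4 kN.
ΣF_x = 0: A_x − T·cos61° = 0 → A_x = 156.444 × 0.48481 = 75.85 kN.
ΣF_y = 0: A_y + T·sin61° − 20 − 55 − 75 = 0 → A_y = 150 − 156.444 × 0.87462 = 13.17 kN.

T = 156.4 kN, A_x = 75.85 kN, A_y = 13.17 kN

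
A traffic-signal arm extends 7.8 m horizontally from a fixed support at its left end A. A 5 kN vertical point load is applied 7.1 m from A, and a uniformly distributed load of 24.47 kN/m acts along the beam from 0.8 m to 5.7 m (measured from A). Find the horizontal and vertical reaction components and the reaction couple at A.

A_x = 0, A_y = 124.9 kN, M_A = 425.2 kN·m

Resultant of the distributed load: 24.47 × 4.9 = 119.903 kN at 3.25 m from A.
ΣF_x = 0: A_x = 0.
ΣF_y = 0: A_y − 5 − 24.47·4.9 = 0 → A_y = 124.9 kN.
ΣM about A: M_A − 5·7.1 − (24.47·4.9)·3.25 = 0 → M_A = 425.2 kN·m.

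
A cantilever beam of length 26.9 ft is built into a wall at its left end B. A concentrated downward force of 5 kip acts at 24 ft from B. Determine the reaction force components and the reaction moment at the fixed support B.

B_x = 0, B_y = 5.000 kip, M_B = 120.0 kip·ft

ΣF_x = 0: B_x = 0.
ΣF_y = 0: B_y − 5 = 0 → B_y = 5.000 kip.
ΣM about B: M_B − 5·24 = 0 → M_B = 120.0 kip·ft.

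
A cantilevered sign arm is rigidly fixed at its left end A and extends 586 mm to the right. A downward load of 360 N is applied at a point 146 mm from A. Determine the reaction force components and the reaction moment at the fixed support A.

ΣF_x = 0: A_x = 0.
ΣF_y = 0: A_y − 360 = 0 → A_y = 360.0 N.
ΣM about A: M_A − 360·146 = 0 → M_A = 52560 N·mm.

A_x = 0, A_y = 360.0 N, M_A = 52560 N·mm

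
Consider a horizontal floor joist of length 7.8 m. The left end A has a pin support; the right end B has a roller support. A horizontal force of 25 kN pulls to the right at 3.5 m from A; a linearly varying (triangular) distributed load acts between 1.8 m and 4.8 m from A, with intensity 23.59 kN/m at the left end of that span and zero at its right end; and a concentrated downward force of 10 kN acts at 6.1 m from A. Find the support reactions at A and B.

Resultant of the triangular load: ½ × 23.59 × 3 = 35.385 kN, acting at 2.8 m from A (one-third of the span from the peak).
ΣM about A: B_y·7.8 − (½·23.59·3)·2.8 − 10·6.1 = 0 → B_y = 160.078/7.8 = 20.5228 ≈ 20.52 kN.
ΣF_y = 0: A_y + 20.5228 − ½·23.59·3 − 10 = 0 → A_y = 24.86 kN.
ΣF_x = 0: A_x + 25 = 0 → A_x = -25.00 kN.

A_x = -25.00 kN, A_y = 24.86 kN, B_y = 20.52 kN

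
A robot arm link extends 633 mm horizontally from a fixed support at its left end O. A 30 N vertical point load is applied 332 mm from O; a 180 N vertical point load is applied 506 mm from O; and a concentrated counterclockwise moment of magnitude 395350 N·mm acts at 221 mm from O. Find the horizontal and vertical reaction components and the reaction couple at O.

ΣF_x = 0: O_x = 0.
ΣF_y = 0: O_y − 30 − 180 = 0 → O_y = 210.0 N.
ΣM about O: M_O − 30·332 − 180·506 + 395350 = 0 → M_O = -294300 N·mm.

O_x = 0, O_y = 210.0 N, M_O = -294300 N·mm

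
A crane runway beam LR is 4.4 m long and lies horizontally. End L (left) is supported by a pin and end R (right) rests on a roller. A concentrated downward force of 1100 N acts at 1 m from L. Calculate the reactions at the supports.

L_x = 0, L_y = 850.0 N, R_y = 250.0 N

ΣM about L: R_y·4.4 − 1100·1 = 0 → R_y = 1100/4.4 = 250.0 N.
ΣF_y = 0: L_y + 250 − 1100 = 0 → L_y = 850.0 N.
ΣF_x = 0: no horizontal applied forces, so L_x = 0.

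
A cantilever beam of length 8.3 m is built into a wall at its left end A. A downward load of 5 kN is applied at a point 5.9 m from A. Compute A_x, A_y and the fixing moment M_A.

ΣF_x = 0: A_x = 0.
ΣF_y = 0: A_y − 5 = 0 → A_y = 5.000 kN.
ΣM about A: M_A − 5·5.9 = 0 → M_A = 29.50 kN·m.

A_x = 0, A_y = 5.000 kN, M_A = 29.50 kN·m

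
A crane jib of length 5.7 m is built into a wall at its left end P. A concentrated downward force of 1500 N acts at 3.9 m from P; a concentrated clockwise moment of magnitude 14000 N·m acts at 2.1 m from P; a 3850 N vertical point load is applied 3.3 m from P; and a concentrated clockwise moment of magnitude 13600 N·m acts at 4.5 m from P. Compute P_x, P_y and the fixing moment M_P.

P_x = 0, P_y = 5350 N, M_P = 46160 N·m

ΣF_x = 0: P_x = 0.
ΣF_y = 0: P_y − 1500 − 3850 = 0 → P_y = 5350 N.
ΣM about P: M_P − 1500·3.9 − 14000 − 3850·3.3 − 13600 = 0 → M_P = 46160 N·m.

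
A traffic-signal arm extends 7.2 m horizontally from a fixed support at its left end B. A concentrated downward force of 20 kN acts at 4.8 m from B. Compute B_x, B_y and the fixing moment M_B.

ΣF_x = 0: B_x = 0.
ΣF_y = 0: B_y − 20 = 0 → B_y = 20.00 kN.
ΣM about B: M_B − 20·4.8 = 0 → M_B = 96.00 kN·m.

B_x = 0, B_y = 20.00 kN, M_B = 96.00 kN·m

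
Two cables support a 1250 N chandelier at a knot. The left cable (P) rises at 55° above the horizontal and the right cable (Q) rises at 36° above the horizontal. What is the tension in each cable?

T_P = 1011 N, T_Q = 717.1 N

ΣF_x = 0: −T_P·cos55° + T_Q·cos36° = 0 → T_Q = 0.708979·T_P.
ΣF_y = 0: T_P·sin55° + T_Q·sin36° = 1250.
Substitute: T_P·(0.819152 + 0.708979·0.587785) = 1250 → T_P = 1011.43 ≈ 1011 N.
Then T_Q = 0.708979 × 1011.43 = 717.1 N.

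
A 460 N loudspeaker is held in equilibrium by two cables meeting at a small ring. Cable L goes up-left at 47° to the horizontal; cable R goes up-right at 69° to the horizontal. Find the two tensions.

T_L = 183.4 N, T_R = 349.0 N

ΣF_x = 0: −T_L·cos47° + T_R·cos69° = 0 → T_R = 1.90307·T_L.
ΣF_y = 0: T_L·sin47° + T_R·sin69° = 460.
Substitute: T_L·(0.731354 + 1.90307·0.93358) = 460 → T_L = 183.411 ≈ 183.4 N.
Then T_R = 1.90307 × 183.411 = 349.0 N.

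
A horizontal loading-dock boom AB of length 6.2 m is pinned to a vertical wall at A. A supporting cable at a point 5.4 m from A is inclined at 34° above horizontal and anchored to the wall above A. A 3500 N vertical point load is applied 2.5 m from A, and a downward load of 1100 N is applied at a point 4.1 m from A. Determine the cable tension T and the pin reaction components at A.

ΣM about A: T·sin34°·5.4 − 3500·2.5 − 1100·4.1 = 0 → T = 13260/(5.4·0.559193) = 4391.25 ≈ 4391 N.
ΣF_x = 0: A_x − T·cos34° = 0 → A_x = 4391.25 × 0.829038 = 3641 N.
ΣF_y = 0: A_y + T·sin34° − 3500 − 1100 = 0 → A_y = 4600 − 4391.25 × 0.559193 = 2144 N.

T = 4391 N, A_x = 3641 N, A_y = 2144 N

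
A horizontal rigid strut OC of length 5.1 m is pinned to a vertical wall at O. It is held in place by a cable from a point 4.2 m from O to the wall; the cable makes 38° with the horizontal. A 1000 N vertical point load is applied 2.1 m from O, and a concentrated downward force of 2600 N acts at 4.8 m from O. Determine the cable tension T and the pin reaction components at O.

ΣM about O: T·sin38°·4.2 − 1000·2.1 − 2600·4.8 = 0 → T = 14580/(4.2·0.615661) = 5638.54 ≈ 5639 N.
ΣF_x = 0: O_x − T·cos38° = 0 → O_x = 5638.54 × 0.788011 = 4443 N.
ΣF_y = 0: O_y + T·sin38° − 1000 − 2600 = 0 → O_y = 3600 − 5638.54 × 0.615661 = 128.6 N.

T = 5639 N, O_x = 4443 N, O_y = 128.6 N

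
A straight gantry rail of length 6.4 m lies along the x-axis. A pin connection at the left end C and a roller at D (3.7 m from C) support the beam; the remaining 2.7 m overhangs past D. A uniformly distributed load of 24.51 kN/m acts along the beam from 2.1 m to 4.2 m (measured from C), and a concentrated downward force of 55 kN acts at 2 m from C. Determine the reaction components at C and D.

Resultant of the distributed load: 24.51 × 2.1 = 51.471 kN at 3.15 m from C.
ΣM about C: D_y·3.7 − (24.51·2.1)·3.15 − 55·2 = 0 → D_y = 272.13365/3.7 = 73.5496 ≈ 73.55 kN.
ΣF_y = 0: C_y + 73.5496 − 24.51·2.1 − 55 = 0 → C_y = 32.92 kN.
ΣF_x = 0: no horizontal applied forces, so C_x = 0.

C_x = 0, C_y = 32.92 kN, D_y = 73.55 kN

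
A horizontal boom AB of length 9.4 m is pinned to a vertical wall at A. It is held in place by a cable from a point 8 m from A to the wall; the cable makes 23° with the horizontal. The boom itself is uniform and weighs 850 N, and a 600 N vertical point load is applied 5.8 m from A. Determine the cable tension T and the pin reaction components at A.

ΣM about A: T·sin23°·8 − 850·4.7 − 600·5.8 = 0 → T = 7475/(8·0.390731) = 2391.35 ≈ 2391 N.
ΣF_x = 0: A_x − T·cos23° = 0 → A_x = 2391.35 × 0.920505 = 2201 N.
ΣF_y = 0: A_y + T·sin23° − 850 − 600 = 0 → A_y = 1450 − 2391.35 × 0.390731 = 515.6 N.

T = 2391 N, A_x = 2201 N, A_y = 515.6 N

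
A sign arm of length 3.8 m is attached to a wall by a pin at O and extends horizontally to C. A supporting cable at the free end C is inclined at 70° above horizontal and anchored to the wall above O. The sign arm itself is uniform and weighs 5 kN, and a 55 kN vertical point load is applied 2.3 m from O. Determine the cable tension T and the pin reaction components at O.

T = 38.09 kN, O_x = 13.03 kN, O_y = 24.21 kN

ΣM about O: T·sin70°·3.8 − 5·1.9 − 55·2.3 = 0 → T = 136/(3.8·0.939693) = 38.0863 ≈ 38.09 kN.
ΣF_x = 0: O_x − T·cos70° = 0 → O_x = 38.0863 × 0.34202 = 13.03 kN.
ΣF_y = 0: O_y + T·sin70° − 5 − 55 = 0 → O_y = 60 − 38.0863 × 0.939693 = 24.21 kN.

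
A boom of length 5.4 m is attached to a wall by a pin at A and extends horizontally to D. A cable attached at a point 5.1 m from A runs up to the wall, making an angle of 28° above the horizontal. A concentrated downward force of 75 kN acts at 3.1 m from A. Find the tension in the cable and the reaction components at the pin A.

T = 97.11 kN, A_x = 85.74 kN, A_y = 29.41 kN

ΣM about A: T·sin28°·5.1 − 75·3.1 = 0 → T = 232.5/(5.1·0.469472) = 97.1053 ≈ 97.11 kN.
ΣF_x = 0: A_x − T·cos28° = 0 → A_x = 97.1053 × 0.882948 = 85.74 kN.
ΣF_y = 0: A_y + T·sin28° − 75 = 0 → A_y = 75 − 97.1053 × 0.469472 = 29.41 kN.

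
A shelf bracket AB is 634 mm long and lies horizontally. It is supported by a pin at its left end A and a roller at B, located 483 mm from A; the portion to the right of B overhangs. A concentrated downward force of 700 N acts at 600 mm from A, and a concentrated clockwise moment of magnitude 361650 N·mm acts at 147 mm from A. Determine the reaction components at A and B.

A_x = 0, A_y = -918.3 N, B_y = 1618 N

Moments about A: B_y·483 − 700·600 − 361650 = 0 → B_y = 781650/483 = 1618.32 ≈ 1618 N.
ΣF_y = 0: A_y + 1618.32 − 700 = 0 → A_y = -918.3 N.
ΣF_x = 0: no horizontal applied forces, so A_x = 0.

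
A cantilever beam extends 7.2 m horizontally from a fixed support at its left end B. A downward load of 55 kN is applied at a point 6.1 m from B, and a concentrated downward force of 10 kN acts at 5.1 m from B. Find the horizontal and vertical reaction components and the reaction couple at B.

B_x = 0, B_y = 65.00 kN, M_B = 386.5 kN·m

ΣF_x = 0: B_x = 0.
ΣF_y = 0: B_y − 55 − 10 = 0 → B_y = 65.00 kN.
ΣM about B: M_B − 55·6.1 − 10·5.1 = 0 → M_B = 386.5 kN·m.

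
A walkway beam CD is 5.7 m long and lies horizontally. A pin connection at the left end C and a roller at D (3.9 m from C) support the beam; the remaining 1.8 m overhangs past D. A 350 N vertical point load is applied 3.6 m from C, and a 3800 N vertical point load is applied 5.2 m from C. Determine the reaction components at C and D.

ΣM about C: D_y·3.9 − 350·3.6 − 3800·5.2 = 0 → D_y = 21020/3.9 = 5389.74 ≈ 5390 N.
ΣF_y = 0: C_y + 5389.74 − 350 − 3800 = 0 → C_y = -1240 N.
ΣF_x = 0: no horizontal applied forces, so C_x = 0.

C_x = 0, C_y = -1240 N, D_y = 5390 N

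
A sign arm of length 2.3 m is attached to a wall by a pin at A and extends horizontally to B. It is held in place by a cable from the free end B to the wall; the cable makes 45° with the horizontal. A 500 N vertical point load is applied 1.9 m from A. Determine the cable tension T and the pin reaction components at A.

T = 584.1 N, A_x = 413.0 N, A_y = 86.96 N

ΣM about A: T·sin45°·2.3 − 500·1.9 = 0 → T = 950/(2.3·0.707107) = 584.132 ≈ 584.1 N.
ΣF_x = 0: A_x − T·cos45° = 0 → A_x = 584.132 × 0.707107 = 413.0 N.
ΣF_y = 0: A_y + T·sin45° − 500 = 0 → A_y = 500 − 584.132 × 0.707107 = 86.96 N.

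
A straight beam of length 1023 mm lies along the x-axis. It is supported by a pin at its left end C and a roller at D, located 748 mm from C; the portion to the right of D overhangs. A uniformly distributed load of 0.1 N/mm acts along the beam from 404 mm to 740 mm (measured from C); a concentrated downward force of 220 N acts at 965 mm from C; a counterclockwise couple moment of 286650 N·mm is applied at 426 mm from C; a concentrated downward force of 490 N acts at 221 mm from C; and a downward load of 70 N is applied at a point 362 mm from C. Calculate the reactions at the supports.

C_x = 0, C_y = 708.7 N, D_y = 104.9 N

Resultant of the distributed load: 0.1 × 336 = 33.6 N at 572 mm from C.
Taking moments about C: D_y·748 − (0.1·336)·572 − 220·965 + 286650 − 490·221 − 70·362 = 0 → D_y = 78499.2/748 = 104.945 ≈ 104.9 N.
ΣF_y = 0: C_y + 104.945 − 0.1·336 − 220 − 490 − 70 = 0 → C_y = 708.7 N.
ΣF_x = 0: no horizontal applied forces, so C_x = 0.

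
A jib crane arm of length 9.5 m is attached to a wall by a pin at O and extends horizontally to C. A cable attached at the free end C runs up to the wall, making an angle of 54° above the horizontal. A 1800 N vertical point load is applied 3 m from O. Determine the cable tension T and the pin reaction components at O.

T = 702.6 N, O_x = 413.0 N, O_y = 1232 N

ΣM about O: T·sin54°·9.5 − 1800·3 = 0 → T = 5400/(9.5·0.809017) = 702.607 ≈ 702.6 N.
ΣF_x = 0: O_x − T·cos54° = 0 → O_x = 702.607 × 0.587785 = 413.0 N.
ΣF_y = 0: O_y + T·sin54° − 1800 = 0 → O_y = 1800 − 702.607 × 0.809017 = 1232 N.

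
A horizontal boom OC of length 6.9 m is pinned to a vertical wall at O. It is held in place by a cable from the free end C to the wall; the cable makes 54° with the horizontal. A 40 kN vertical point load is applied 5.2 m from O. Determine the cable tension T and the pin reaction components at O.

ΣM about O: T·sin54°·6.9 − 40·5.2 = 0 → T = 208/(6.9·0.809017) = 37.2612 ≈ 37.26 kN.
ΣF_x = 0: O_x − T·cos54° = 0 → O_x = 37.2612 × 0.587785 = 21.90 kN.
ΣF_y = 0: O_y + T·sin54° − 40 = 0 → O_y = 40 − 37.2612 × 0.809017 = 9.855 kN.

T = 37.26 kN, O_x = 21.90 kN, O_y = 9.855 kN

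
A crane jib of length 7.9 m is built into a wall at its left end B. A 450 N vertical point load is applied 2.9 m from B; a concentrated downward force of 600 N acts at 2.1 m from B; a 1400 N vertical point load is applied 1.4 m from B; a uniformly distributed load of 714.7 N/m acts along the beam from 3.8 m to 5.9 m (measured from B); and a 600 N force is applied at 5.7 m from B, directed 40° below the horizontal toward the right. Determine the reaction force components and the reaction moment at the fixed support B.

B_x = -459.6 N, B_y = 4337 N, M_B = 14000 N·m

Resultant of the distributed load: 714.7 × 2.1 = 1500.87 N at 4.85 m from B.
ΣF_x = 0: B_x + 600·cos40° = 0 → B_x = -459.6 N.
ΣF_y = 0: B_y − 450 − 600 − 1400 − 714.7·2.1 − 600·sin40° = 0 → B_y = 4337 N.
ΣM about B: M_B − 450·2.9 − 600·2.1 − 1400·1.4 − (714.7·2.1)·4.85 − 600·sin40°·5.7 = 0 → M_B = 14000 N·m.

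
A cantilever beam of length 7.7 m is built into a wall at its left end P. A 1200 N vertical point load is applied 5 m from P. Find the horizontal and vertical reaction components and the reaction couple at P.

P_x = 0, P_y = 1200 N, M_P = 6000 N·m

ΣF_x = 0: P_x = 0.
ΣF_y = 0: P_y − 1200 = 0 → P_y = 1200 N.
ΣM about P: M_P − 1200·5 = 0 → M_P = 6000 N·m.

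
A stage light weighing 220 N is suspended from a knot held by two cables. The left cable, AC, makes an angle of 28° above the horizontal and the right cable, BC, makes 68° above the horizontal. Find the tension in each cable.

T_AC = 82.87 N, T_BC = 195.3 N

ΣF_x = 0: −T_AC·cos28° + T_BC·cos68° = 0 → T_BC = 2.357·T_AC.
ΣF_y = 0: T_AC·sin28° + T_BC·sin68° = 220.
Substitute: T_AC·(0.469472 + 2.357·0.927184) = 220 → T_AC = 82.8674 ≈ 82.87 N.
Then T_BC = 2.357 × 82.8674 = 195.3 N.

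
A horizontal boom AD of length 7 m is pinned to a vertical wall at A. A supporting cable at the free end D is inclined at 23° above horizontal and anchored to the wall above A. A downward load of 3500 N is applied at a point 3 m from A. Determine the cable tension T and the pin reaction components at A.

ΣM about A: T·sin23°·7 − 3500·3 = 0 → T = 10500/(7·0.390731) = 3838.96 ≈ 3839 N.
ΣF_x = 0: A_x − T·cos23° = 0 → A_x = 3838.96 × 0.920505 = 3534 N.
ΣF_y = 0: A_y + T·sin23° − 3500 = 0 → A_y = 3500 − 3838.96 × 0.390731 = 2000 N.

T = 3839 N, A_x = 3534 N, A_y = 2000 N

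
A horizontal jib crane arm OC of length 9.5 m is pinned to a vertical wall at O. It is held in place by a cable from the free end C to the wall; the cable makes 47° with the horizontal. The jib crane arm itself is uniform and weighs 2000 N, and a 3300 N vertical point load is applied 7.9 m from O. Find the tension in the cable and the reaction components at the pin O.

ΣM about O: T·sin47°·9.5 − 2000·4.75 − 3300·7.9 = 0 → T = 35570/(9.5·0.731354) = 5119.56 ≈ 5120 N.
ΣF_x = 0: O_x − T·cos47° = 0 → O_x = 5119.56 × 0.681998 = 3492 N.
ΣF_y = 0: O_y + T·sin47° − 2000 − 3300 = 0 → O_y = 5300 − 5119.56 × 0.731354 = 1556 N.

T = 5120 N, O_x = 3492 N, O_y = 1556 N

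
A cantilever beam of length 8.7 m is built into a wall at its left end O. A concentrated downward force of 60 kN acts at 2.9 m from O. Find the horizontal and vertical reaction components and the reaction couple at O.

O_x = 0, O_y = 60.00 kN, M_O = 174.0 kN·m

ΣF_x = 0: O_x = 0.
ΣF_y = 0: O_y − 60 = 0 → O_y = 60.00 kN.
ΣM about O: M_O − 60·2.9 = 0 → M_O = 174.0 kN·m.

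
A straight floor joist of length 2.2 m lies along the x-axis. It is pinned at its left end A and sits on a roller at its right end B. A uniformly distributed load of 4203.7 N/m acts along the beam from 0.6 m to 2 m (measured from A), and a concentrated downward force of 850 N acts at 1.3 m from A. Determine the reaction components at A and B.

A_x = 0, A_y = 2755 N, B_y = 3980 N

Resultant of the distributed load: 4203.7 × 1.4 = 5885.18 N at 1.3 m from A.
ΣM about A: B_y·2.2 − (4203.7·1.4)·1.3 − 850·1.3 = 0 → B_y = 8755.734/2.2 = 3979.88 ≈ 3980 N.
ΣF_y = 0: A_y + 3979.88 − 4203.7·1.4 − 850 = 0 → A_y = 2755 N.
ΣF_x = 0: no horizontal applied forces, so A_x = 0.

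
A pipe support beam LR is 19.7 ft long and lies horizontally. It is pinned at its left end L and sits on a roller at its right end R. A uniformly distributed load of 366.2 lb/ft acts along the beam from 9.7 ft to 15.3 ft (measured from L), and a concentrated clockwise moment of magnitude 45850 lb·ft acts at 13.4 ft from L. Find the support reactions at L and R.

L_x = 0, L_y = -1578 lb, R_y = 3629 lb

Resultant of the distributed load: 366.2 × 5.6 = 2050.72 lb at 12.5 ft from L.
ΣM about L: R_y·19.7 − (366.2·5.6)·12.5 − 45850 = 0 → R_y = 71484/19.7 = 3628.63 ≈ 3629 lb.
ΣF_y = 0: L_y + 3628.63 − 366.2·5.6 = 0 → L_y = -1578 lb.
ΣF_x = 0: no horizontal applied forces, so L_x = 0.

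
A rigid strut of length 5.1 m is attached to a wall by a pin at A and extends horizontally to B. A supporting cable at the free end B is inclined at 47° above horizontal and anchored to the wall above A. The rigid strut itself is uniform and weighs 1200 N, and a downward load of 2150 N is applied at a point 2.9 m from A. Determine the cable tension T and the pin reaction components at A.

ΣM about A: T·sin47°·5.1 − 1200·2.55 − 2150·2.9 = 0 → T = 9295/(5.1·0.731354) = 2492.02 ≈ 2492 N.
ΣF_x = 0: A_x − T·cos47° = 0 → A_x = 2492.02 × 0.681998 = 1700 N.
ΣF_y = 0: A_y + T·sin47° − 1200 − 2150 = 0 → A_y = 3350 − 2492.02 × 0.731354 = 1527 N.

T = 2492 N, A_x = 1700 N, A_y = 1527 N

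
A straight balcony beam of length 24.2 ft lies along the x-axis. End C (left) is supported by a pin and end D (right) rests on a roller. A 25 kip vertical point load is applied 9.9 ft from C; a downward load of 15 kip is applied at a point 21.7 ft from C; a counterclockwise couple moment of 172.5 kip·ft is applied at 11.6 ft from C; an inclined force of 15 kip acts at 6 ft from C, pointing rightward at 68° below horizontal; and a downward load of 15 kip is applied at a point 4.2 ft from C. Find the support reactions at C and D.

C_x = -5.619 kip, C_y = 46.31 kip, D_y = 22.60 kip

ΣM about C: D_y·24.2 − 25·9.9 − 15·21.7 + 172.5 − 15·sin68°·6 − 15·4.2 = 0 → D_y = 546.947/24.2 = 22.6011 ≈ 22.60 kip.
ΣF_y = 0: C_y + 22.6011 − 25 − 15 − 15·sin68° − 15 = 0 → C_y = 46.31 kip.
ΣF_x = 0: C_x + 15·cos68° = 0 → C_x = -5.619 kip.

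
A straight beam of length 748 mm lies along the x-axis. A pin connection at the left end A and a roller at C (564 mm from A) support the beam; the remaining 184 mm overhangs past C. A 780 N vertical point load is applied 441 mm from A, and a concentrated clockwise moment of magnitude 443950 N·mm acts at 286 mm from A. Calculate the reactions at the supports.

Moments about A: C_y·564 − 780·441 − 443950 = 0 → C_y = 787930/564 = 1397.04 ≈ 1397 N.
ΣF_y = 0: A_y + 1397.04 − 780 = 0 → A_y = -617.0 N.
ΣF_x = 0: no horizontal applied forces, so A_x = 0.

A_x = 0, A_y = -617.0 N, C_y = 1397 N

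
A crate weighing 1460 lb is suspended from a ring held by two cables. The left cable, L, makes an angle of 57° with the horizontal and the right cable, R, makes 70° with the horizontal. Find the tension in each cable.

ΣF_x = 0: −T_L·cos57° + T_R·cos70° = 0 → T_R = 1.59242·T_L.
ΣF_y = 0: T_L·sin57° + T_R·sin70° = 1460.
Substitute: T_L·(0.838671 + 1.59242·0.939693) = 1460 → T_L = 625.252 ≈ 625.3 lb.
Then T_R = 1.59242 × 625.252 = 995.7 lb.

T_L = 625.3 lb, T_R = 995.7 lb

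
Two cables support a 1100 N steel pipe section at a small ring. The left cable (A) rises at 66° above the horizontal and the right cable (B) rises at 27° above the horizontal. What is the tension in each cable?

ΣF_x = 0: −T_A·cos66° + T_B·cos27° = 0 → T_B = 0.456491·T_A.
ΣF_y = 0: T_A·sin66° + T_B·sin27° = 1100.
Substitute: T_A·(0.913545 + 0.456491·0.45399) = 1100 → T_A = 981.453 ≈ 981.5 N.
Then T_B = 0.456491 × 981.453 = 448.0 N.

T_A = 981.5 N, T_B = 448.0 N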